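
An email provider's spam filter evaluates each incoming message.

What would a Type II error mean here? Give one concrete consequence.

With the conventional null hypothesis that the message is legitimate (not spam):
A Type II error is failing to reject H₀ when H₀ is false.
Here that means delivering the message to the inbox when actually the message is spam.

A Type II error would mean concluding that the message is legitimate (not spam) (or at least failing to establish that the message is spam) when in fact the message is spam. Consequence: spam reaches the user's inbox.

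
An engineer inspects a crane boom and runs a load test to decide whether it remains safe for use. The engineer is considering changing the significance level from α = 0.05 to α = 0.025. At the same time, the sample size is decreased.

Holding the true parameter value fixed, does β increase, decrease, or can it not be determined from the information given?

It increases.

Lowering α raises the bar for rejection; under Ha, the test now fails to reject on outcomes it previously would have rejected. A smaller sample increases the standard error, so the sampling distributions under H₀ and Ha overlap more. Both changes push β in the same direction.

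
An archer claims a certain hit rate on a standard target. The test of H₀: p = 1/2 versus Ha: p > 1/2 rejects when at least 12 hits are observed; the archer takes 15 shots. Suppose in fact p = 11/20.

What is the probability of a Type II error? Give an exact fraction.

7844484964274060391/8192000000000000000

β = P(fail to reject H₀ | Ha true) = P(Y ≤ 11 | p = 11/20), Y ~ Binomial(15, 11/20).
Adding the binomial probabilities P(Y=0)+…+P(Y=11) at p = 11/20 gives 7844484964274060391/8192000000000000000.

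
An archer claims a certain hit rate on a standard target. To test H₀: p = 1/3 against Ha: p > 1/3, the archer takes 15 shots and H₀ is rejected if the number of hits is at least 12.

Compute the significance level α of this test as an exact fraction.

4091/14348907

α = P(reject H₀ | H₀ true) = P(K ≥ 12 | p = 1/3), with K ~ Binomial(15, 1/3).
Summing C(15,j)(1/3)^j(2/3)^{15−j} for j = 12,…,15 gives 4091/14348907.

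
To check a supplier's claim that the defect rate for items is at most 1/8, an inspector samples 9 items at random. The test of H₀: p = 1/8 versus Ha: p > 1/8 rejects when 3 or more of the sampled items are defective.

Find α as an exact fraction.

Under H₀, X ~ Binomial(9, 1/8); the Type I error rate is P(X ≥ 3).
α = 1 − P(X ≤ 2) = 1 − 30471091/33554432 = 3083341/33554432.

3083341/33554432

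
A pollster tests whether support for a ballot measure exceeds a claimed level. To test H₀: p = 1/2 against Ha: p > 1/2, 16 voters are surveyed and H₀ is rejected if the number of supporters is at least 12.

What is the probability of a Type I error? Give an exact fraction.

2517/65536

α = P(reject H₀ | H₀ true) = P(Y ≥ 12 | p = 1/2), with Y ~ Binomial(16, 1/2).
P(Y ≥ 12) = [C(16,12) + C(16,13) + C(16,14) + C(16,15) + C(16,16)] / 2^16 = (1820 + 560 + 120 + 16 + 1) / 65536 = 2517/65536.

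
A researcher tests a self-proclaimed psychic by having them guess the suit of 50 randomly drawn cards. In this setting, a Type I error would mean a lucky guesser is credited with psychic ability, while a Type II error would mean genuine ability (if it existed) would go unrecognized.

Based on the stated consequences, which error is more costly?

The Type I consequence (a lucky guesser is credited with psychic ability) is more severe than the Type II consequence (genuine ability (if it existed) would go unrecognized).

Type I error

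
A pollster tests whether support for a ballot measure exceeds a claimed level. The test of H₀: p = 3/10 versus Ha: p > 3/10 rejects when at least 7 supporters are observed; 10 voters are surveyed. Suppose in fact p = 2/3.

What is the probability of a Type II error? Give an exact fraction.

A Type II error is failing to reject when Ha holds: with p = 2/3, β = P(X ≤ 6).
Adding the binomial probabilities P(X=0)+…+P(X=6) at p = 2/3 gives 8675/19683.

8675/19683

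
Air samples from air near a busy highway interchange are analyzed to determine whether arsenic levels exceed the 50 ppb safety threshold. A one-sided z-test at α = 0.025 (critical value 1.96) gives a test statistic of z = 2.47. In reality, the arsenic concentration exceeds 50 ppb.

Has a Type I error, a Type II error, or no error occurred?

No error (correct decision).

The conventional null hypothesis is that the arsenic concentration is at or below 50 ppb (safe).
Since z = 2.47 > z* = 1.96, H₀ is rejected.
H₀ is false (actually the arsenic concentration exceeds 50 ppb).
The decision matches the true state — no error.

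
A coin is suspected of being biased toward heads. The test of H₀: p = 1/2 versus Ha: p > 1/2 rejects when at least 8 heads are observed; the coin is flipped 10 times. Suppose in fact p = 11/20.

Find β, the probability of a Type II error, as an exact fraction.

A Type II error is failing to reject when Ha holds: with p = 11/20, β = P(X ≤ 7).
Adding the binomial probabilities P(X=0)+…+P(X=7) at p = 11/20 gives 2305127290491/2560000000000.

2305127290491/2560000000000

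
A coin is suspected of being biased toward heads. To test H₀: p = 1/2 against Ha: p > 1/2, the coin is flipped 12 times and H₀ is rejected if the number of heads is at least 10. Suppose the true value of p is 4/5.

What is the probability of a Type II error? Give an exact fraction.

21565149/48828125

β = P(fail to reject H₀ | Ha true) = P(K ≤ 9 | p = 4/5), K ~ Binomial(12, 4/5).
Adding the binomial probabilities P(K=0)+…+P(K=9) at p = 4/5 gives 21565149/48828125.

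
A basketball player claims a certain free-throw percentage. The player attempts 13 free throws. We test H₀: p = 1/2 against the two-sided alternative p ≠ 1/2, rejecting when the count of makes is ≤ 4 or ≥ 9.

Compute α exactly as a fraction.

The significance level is the null-hypothesis probability of the rejection region {≤4} ∪ {≥9}.
The two tails are symmetric, so α = 2·(1 + 13 + 78 + 286 + 715)/2^13 = 2186/8192 = 1093/4096.

1093/4096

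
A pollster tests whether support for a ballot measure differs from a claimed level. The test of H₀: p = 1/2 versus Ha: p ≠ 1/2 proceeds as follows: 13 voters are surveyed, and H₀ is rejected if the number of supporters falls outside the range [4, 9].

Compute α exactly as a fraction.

189/2048

α = P(K ≤ 3 or K ≥ 10 | p = 1/2), K ~ Binomial(13, 1/2).
The two tails are symmetric, so α = 2·(1 + 13 + 78 + 286)/2^13 = 756/8192 = 189/2048.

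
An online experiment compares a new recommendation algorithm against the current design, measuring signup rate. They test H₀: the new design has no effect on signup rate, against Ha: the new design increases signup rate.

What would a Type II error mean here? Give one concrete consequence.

A Type II error would mean concluding that the new design has no effect on signup rate (or at least failing to establish that the new design increases signup rate) when in fact the new design increases signup rate. Consequence: a genuinely better design is discarded.

A Type II error is failing to reject H₀ when H₀ is false.
Here that means keeping the current design when actually the new design increases signup rate.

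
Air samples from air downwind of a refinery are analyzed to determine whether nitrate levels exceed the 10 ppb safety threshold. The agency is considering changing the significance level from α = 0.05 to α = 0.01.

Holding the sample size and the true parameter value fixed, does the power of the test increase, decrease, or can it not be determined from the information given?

It decreases.

Tightening α shrinks the rejection region. When Ha holds, fewer sample outcomes clear the stricter threshold, so more fall in the acceptance region.
Since power = 1 − β and β increases, power decreases.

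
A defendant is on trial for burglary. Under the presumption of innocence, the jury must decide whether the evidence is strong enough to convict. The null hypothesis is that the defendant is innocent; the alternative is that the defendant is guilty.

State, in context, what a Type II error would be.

A Type II error would mean concluding that the defendant is innocent (or at least failing to establish that the defendant is guilty) when in fact the defendant is guilty.

A Type II error is failing to reject H₀ when H₀ is false.
Here that means acquitting the defendant when actually the defendant is guilty.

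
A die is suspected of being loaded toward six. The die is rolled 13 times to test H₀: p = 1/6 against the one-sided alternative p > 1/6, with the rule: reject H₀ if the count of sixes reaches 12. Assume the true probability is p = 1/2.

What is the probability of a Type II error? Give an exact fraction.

4089/4096

β = P(fail to reject H₀ | Ha true) = P(X ≤ 11 | p = 1/2), X ~ Binomial(13, 1/2).
Summing C(13,j)·(1/2)^j·(1/2)^{13-j} for j = 0..11 gives 4089/4096.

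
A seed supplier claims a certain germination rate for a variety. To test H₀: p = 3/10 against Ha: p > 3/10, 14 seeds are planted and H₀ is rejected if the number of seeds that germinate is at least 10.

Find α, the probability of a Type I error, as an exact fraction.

33313260987/20000000000000

The Type I error probability is α = P(X ≥ 10) computed under H₀, where X ~ Binomial(14, 3/10).
Summing C(14,j)(3/10)^j(7/10)^{14−j} for j = 10,…,14 gives 33313260987/20000000000000.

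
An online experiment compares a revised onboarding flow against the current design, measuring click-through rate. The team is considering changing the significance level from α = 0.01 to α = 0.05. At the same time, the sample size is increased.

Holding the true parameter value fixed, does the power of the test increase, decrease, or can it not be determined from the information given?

With a larger α the critical value moves toward the center, so more of the Ha sampling distribution lies in the rejection region. Increasing n separates the H₀ and Ha sampling distributions, so under Ha fewer outcomes land in the acceptance region. Both changes push β in the same direction.
Since power = 1 − β and β decreases, power increases.

It increases.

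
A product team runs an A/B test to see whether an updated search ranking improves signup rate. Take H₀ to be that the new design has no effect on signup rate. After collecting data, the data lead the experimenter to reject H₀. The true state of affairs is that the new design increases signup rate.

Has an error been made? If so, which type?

The test rejected a false H₀ — the decision matches the true state.

No error (correct decision).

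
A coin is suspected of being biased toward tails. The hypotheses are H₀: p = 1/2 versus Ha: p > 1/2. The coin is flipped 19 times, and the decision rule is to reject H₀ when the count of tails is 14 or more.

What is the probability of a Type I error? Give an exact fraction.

2083/65536

α = P(reject H₀ | H₀ true) = P(S ≥ 14 | p = 1/2), with S ~ Binomial(19, 1/2).
Summing the upper tail: (11628 + 3876 + 969 + 171 + 19 + 1) / 2^19 = 16664/524288 = 2083/65536.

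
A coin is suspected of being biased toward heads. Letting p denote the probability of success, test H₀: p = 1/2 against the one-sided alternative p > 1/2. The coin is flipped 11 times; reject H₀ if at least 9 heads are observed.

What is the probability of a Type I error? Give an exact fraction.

Under H₀, Y ~ Binomial(11, 1/2), and α = P(Y ≥ 9).
Summing the upper tail: (55 + 11 + 1) / 2^11 = 67/2048.

67/2048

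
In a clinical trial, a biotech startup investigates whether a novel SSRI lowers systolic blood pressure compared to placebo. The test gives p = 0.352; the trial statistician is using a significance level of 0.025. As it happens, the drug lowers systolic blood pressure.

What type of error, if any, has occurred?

Type II error

The conventional null hypothesis is that the drug has no effect on systolic blood pressure.
Since p = 0.352 ≥ α = 0.025, H₀ is not rejected.
H₀ is false (actually the drug lowers systolic blood pressure).
Failing to reject a false H₀ is a Type II error.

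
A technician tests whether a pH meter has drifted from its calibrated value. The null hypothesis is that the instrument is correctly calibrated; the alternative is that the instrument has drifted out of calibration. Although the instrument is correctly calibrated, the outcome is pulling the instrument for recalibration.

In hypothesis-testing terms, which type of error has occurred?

'Pulling the instrument for recalibration' corresponds to rejecting H₀.
H₀ was rejected but H₀ is true — a Type I error (false positive).

Type I error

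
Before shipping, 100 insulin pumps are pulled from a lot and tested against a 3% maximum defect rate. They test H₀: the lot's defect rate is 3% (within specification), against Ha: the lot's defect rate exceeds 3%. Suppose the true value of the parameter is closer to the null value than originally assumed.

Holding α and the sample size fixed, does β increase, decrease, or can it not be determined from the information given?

It increases.

A smaller true effect puts the Ha sampling distribution closer to H₀, so more of it falls in the non-rejection region.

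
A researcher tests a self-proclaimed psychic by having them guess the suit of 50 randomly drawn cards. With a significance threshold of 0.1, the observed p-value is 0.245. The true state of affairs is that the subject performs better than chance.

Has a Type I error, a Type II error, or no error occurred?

The conventional null hypothesis is that the subject is guessing at random (p = 1/4).
Since p = 0.245 ≥ α = 0.1, H₀ is not rejected.
H₀ is false (actually the subject performs better than chance).
Failing to reject a false H₀ is a Type II error.

Type II error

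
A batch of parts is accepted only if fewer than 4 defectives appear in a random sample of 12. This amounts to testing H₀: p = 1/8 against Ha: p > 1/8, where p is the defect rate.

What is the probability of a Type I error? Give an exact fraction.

3629108645/68719476736

Under H₀, S ~ Binomial(12, 1/8); the Type I error rate is P(S ≥ 4).
Computing the lower-tail complement: 1 − 65090368091/68719476736 = 3629108645/68719476736.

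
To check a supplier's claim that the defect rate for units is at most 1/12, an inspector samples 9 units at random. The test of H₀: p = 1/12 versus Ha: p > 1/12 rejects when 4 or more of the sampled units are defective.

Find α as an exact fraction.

The significance level is the probability, assuming p = 1/12, of seeing 4 or more defectives in 9 draws.
Computing the lower-tail complement: 1 − 1284381725/1289945088 = 5563363/1289945088.

5563363/1289945088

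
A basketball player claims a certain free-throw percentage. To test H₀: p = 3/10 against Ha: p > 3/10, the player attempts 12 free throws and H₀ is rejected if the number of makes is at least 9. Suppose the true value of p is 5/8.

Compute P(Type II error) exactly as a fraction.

49315179861/68719476736

A Type II error is failing to reject when Ha holds: with p = 5/8, β = P(S ≤ 8).
Adding the binomial probabilities P(S=0)+…+P(S=8) at p = 5/8 gives 49315179861/68719476736.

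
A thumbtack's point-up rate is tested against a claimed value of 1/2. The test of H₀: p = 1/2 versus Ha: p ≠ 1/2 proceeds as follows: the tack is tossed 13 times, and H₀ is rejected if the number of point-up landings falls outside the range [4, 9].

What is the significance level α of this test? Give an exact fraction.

The significance level is the null-hypothesis probability of the rejection region {≤3} ∪ {≥10}.
By symmetry, α = 2·P(X ≤ 3) = 2·(1 + 13 + 78 + 286)/8192 = 756/8192 = 189/2048.

189/2048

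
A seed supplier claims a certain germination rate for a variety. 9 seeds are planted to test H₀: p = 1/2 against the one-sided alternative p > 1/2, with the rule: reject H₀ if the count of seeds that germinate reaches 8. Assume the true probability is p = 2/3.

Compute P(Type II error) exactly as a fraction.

Under the alternative p = 2/3, K ~ Binomial(9, 2/3); β is the probability the test does not reject, P(K < 8).
Equivalently, β = 1 − P(K ≥ 8) = 16867/19683.

16867/19683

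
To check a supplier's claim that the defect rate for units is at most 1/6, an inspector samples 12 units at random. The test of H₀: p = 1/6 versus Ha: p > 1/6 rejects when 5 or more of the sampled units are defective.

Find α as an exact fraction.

13187681/362797056

The significance level is the probability, assuming p = 1/6, of seeing 5 or more defectives in 12 draws.
α = 1 − P(K ≤ 4) = 1 − 349609375/362797056 = 13187681/362797056.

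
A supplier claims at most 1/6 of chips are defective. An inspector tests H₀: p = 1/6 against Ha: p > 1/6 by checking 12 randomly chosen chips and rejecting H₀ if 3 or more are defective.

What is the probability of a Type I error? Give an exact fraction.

702172961/2176782336

α = P(reject H₀ | H₀ true) = P(S ≥ 3 | p = 1/6), S ~ Binomial(12, 1/6).
Computing the lower-tail complement: 1 − 1474609375/2176782336 = 702172961/2176782336.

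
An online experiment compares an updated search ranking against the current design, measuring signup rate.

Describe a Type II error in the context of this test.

With the conventional null hypothesis that the new design has no effect on signup rate:
A Type II error is failing to reject H₀ when H₀ is false.
Here that means keeping the current design when actually the new design increases signup rate.

A Type II error would mean concluding that the new design has no effect on signup rate (or at least failing to establish that the new design increases signup rate) when in fact the new design increases signup rate.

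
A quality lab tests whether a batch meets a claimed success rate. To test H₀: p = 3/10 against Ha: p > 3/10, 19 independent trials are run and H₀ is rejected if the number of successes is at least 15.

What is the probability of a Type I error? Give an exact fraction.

7448847648561/500000000000000000

α = P(reject H₀ | H₀ true) = P(X ≥ 15 | p = 3/10), with X ~ Binomial(19, 3/10).
Summing C(19,j)(3/10)^j(7/10)^{19−j} for j = 15,…,19 gives 7448847648561/500000000000000000.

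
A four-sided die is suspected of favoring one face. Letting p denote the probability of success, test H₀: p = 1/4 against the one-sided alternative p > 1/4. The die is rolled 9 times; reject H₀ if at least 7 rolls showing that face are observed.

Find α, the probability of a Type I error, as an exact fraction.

11/8192

The Type I error probability is α = P(S ≥ 7) computed under H₀, where S ~ Binomial(9, 1/4).
Adding the binomial terms for j = 7 through 9 with p = 1/4 yields 11/8192.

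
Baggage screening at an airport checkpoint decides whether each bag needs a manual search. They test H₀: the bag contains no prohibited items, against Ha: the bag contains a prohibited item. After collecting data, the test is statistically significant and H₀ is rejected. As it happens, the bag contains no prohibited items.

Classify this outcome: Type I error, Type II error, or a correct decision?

Type I error

H₀ was rejected, but H₀ is actually true.
Rejecting a true null hypothesis is a Type I error (false positive).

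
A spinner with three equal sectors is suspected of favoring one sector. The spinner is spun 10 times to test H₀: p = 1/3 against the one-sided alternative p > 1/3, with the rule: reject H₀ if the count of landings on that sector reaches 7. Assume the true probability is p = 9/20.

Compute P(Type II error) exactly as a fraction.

Under the alternative p = 9/20, Y ~ Binomial(10, 9/20); β is the probability the test does not reject, P(Y < 7).
Equivalently, β = 1 − P(Y ≥ 7) = 2298892939321/2560000000000.

2298892939321/2560000000000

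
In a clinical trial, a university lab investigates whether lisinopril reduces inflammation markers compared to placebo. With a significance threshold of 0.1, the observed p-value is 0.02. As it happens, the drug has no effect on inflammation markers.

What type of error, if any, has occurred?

The conventional null hypothesis is that the drug has no effect on inflammation markers.
Since p = 0.02 < α = 0.1, H₀ is rejected.
H₀ is true (actually the drug has no effect on inflammation markers).
Rejecting a true H₀ is a Type I error.

Type I error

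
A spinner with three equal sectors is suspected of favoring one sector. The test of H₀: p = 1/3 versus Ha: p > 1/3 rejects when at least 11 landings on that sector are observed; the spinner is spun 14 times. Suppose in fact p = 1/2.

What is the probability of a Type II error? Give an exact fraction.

β = P(fail to reject H₀ | Ha true) = P(K ≤ 10 | p = 1/2), K ~ Binomial(14, 1/2).
Summing C(14,j)·(1/2)^j·(1/2)^{14-j} for j = 0..10 gives 7957/8192.

7957/8192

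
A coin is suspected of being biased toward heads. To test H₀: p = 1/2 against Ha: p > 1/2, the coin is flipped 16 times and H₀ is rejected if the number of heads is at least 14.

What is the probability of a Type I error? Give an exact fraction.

The Type I error probability is α = P(S ≥ 14) computed under H₀, where S ~ Binomial(16, 1/2).
P(S ≥ 14) = [C(16,14) + C(16,15) + C(16,16)] / 2^16 = (120 + 16 + 1) / 65536 = 137/65536.

137/65536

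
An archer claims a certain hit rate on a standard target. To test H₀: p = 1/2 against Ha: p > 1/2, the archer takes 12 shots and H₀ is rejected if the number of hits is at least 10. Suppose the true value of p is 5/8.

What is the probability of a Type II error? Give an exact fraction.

β = P(fail to reject H₀ | Ha true) = P(S ≤ 9 | p = 5/8), S ~ Binomial(12, 5/8).
Summing C(12,j)·(5/8)^j·(3/8)^{12-j} for j = 0..9 gives 60916742361/68719476736.

60916742361/68719476736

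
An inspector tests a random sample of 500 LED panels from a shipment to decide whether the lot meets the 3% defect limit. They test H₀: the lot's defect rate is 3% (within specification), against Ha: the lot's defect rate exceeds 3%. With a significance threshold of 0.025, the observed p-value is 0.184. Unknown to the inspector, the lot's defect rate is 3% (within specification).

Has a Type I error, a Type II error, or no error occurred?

Since p = 0.184 ≥ α = 0.025, H₀ is not rejected.
H₀ is true (actually the lot's defect rate is 3% (within specification)).
The decision matches the true state — no error.

No error (correct decision).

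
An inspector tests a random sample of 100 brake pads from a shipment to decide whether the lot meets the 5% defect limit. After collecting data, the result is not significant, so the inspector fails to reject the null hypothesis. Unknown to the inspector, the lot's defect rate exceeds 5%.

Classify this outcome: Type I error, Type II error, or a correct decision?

The conventional null hypothesis here is that the lot's defect rate is 5% (within specification).
H₀ was not rejected, but H₀ is actually false.
Failing to reject a false null hypothesis is a Type II error (false negative).

Type II error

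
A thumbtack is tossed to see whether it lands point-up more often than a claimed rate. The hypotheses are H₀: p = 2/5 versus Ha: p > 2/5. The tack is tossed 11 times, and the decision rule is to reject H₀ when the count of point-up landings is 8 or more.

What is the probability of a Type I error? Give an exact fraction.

285952/9765625

The Type I error probability is α = P(Y ≥ 8) computed under H₀, where Y ~ Binomial(11, 2/5).
P(Y ≥ 8) = Σ_{j=8}^{11} C(11,j)·(2/5)^j·(3/5)^{11-j} = 285952/9765625.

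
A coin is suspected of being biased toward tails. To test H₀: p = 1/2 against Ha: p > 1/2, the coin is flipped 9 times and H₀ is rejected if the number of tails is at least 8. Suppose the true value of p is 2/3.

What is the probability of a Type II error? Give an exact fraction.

16867/19683

A Type II error is failing to reject when Ha holds: with p = 2/3, β = P(K ≤ 7).
Equivalently, β = 1 − P(K ≥ 8) = 16867/19683.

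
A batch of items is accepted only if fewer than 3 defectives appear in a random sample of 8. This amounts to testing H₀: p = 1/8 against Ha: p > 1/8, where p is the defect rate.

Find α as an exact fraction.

The significance level is the probability, assuming p = 1/8, of seeing 3 or more defectives in 8 draws.
α = 1 − P(S ≤ 2) = 1 − 15647317/16777216 = 1129899/16777216.

1129899/16777216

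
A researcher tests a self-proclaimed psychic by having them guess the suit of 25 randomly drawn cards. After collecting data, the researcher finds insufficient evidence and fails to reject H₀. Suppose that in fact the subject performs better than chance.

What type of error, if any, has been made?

The conventional null hypothesis here is that the subject is guessing at random (p = 1/4).
H₀ was not rejected, but H₀ is actually false.
Failing to reject a false null hypothesis is a Type II error (false negative).

Type II error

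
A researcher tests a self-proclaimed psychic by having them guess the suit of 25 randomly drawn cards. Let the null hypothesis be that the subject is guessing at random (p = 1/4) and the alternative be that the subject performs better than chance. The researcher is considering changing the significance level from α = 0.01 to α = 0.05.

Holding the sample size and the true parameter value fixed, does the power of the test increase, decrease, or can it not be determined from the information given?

It increases.

Relaxing α lowers the evidence threshold; under Ha, outcomes that previously fell short now trigger rejection.
Since power = 1 − β and β decreases, power increases.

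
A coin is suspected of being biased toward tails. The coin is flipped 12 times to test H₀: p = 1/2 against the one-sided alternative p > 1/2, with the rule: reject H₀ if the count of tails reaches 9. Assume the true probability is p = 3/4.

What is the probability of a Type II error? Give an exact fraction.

5892517/16777216

β = P(fail to reject H₀ | Ha true) = P(Y ≤ 8 | p = 3/4), Y ~ Binomial(12, 3/4).
Adding the binomial probabilities P(Y=0)+…+P(Y=8) at p = 3/4 gives 5892517/16777216.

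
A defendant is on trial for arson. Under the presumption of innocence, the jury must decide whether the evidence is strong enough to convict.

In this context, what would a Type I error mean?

With the conventional null hypothesis that the defendant is innocent:
A Type I error is rejecting H₀ when H₀ is true.
Here that means convicting the defendant when actually the defendant is innocent.

A Type I error would mean concluding that the defendant is guilty when in fact the defendant is innocent.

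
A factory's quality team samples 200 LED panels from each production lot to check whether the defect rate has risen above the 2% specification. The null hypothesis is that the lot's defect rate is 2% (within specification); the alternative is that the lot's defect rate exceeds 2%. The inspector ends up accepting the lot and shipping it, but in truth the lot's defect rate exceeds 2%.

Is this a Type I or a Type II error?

Type II error

'Accepting the lot and shipping it' corresponds to failing to reject H₀.
H₀ was not rejected but H₀ is false — a Type II error (false negative).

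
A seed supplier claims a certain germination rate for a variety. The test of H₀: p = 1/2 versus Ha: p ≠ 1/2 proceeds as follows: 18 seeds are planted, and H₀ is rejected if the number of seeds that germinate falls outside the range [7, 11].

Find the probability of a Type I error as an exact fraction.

α = P(X ≤ 6 or X ≥ 12 | p = 1/2), X ~ Binomial(18, 1/2).
By symmetry, α = 2·P(X ≤ 6) = 2·(1 + 18 + 153 + 816 + 3060 + 8568 + 18564)/262144 = 62360/262144 = 7795/32768.

7795/32768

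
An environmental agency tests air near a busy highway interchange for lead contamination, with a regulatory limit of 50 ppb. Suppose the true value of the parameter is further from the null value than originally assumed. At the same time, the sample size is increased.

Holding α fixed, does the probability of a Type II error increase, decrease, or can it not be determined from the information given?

It decreases.

The further the true parameter sits from the null value, the more of the Ha sampling distribution falls in the rejection region. Increasing n separates the H₀ and Ha sampling distributions, so under Ha fewer outcomes land in the acceptance region. Both changes push β in the same direction.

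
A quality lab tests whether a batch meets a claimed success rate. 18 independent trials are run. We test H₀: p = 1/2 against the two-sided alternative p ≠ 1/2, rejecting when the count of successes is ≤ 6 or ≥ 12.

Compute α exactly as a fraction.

7795/32768

The significance level is the null-hypothesis probability of the rejection region {≤6} ∪ {≥12}.
By symmetry, α = 2·P(Y ≤ 6) = 2·(1 + 18 + 153 + 816 + 3060 + 8568 + 18564)/262144 = 62360/262144 = 7795/32768.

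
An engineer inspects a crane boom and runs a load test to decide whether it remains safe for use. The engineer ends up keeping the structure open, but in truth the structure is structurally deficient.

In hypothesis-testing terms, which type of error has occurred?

Type II error

The null hypothesis here is that the structure meets the required load capacity (safe).
'Keeping the structure open' corresponds to failing to reject H₀.
H₀ was not rejected but H₀ is false — a Type II error (false negative).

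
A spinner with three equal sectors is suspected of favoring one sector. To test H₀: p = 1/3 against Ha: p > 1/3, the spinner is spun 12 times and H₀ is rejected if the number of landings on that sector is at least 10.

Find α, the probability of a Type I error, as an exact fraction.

The Type I error probability is α = P(Y ≥ 10) computed under H₀, where Y ~ Binomial(12, 1/3).
Summing C(12,j)(1/3)^j(2/3)^{12−j} for j = 10,…,12 gives 289/531441.

289/531441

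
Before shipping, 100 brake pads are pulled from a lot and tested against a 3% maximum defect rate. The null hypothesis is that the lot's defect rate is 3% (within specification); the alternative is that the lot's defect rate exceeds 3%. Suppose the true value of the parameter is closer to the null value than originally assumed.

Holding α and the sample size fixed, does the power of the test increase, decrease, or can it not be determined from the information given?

When the true parameter is near the null value, the test has a harder time distinguishing Ha from H₀.
Since power = 1 − β and β increases, power decreases.

It decreases.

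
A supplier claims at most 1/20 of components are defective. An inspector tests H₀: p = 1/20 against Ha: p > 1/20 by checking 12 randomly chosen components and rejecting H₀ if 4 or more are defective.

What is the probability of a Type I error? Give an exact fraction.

1832061525793/819200000000000

α = P(reject H₀ | H₀ true) = P(S ≥ 4 | p = 1/20), S ~ Binomial(12, 1/20).
Computing the lower-tail complement: 1 − 817367938474207/819200000000000 = 1832061525793/819200000000000.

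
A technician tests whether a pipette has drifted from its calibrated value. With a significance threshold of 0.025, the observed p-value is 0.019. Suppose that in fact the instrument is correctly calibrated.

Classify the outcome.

Type I error

The conventional null hypothesis is that the instrument is correctly calibrated.
Since p = 0.019 < α = 0.025, H₀ is rejected.
H₀ is true (actually the instrument is correctly calibrated).
Rejecting a true H₀ is a Type I error.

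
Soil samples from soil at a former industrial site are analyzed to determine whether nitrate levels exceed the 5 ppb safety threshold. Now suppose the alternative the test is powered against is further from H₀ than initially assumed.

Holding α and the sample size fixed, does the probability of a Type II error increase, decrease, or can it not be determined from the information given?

It decreases.

The further the true parameter sits from the null value, the more of the Ha sampling distribution falls in the rejection region.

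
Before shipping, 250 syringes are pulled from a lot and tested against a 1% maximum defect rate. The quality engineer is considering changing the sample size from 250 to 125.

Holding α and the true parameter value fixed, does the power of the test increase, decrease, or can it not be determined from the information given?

It decreases.

Reducing n widens both sampling distributions, so the test has less ability to distinguish Ha from H₀.
Since power = 1 − β and β increases, power decreases.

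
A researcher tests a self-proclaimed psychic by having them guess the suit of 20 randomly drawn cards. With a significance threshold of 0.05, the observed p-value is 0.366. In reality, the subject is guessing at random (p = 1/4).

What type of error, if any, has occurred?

The conventional null hypothesis is that the subject is guessing at random (p = 1/4).
Since p = 0.366 ≥ α = 0.05, H₀ is not rejected.
H₀ is true (actually the subject is guessing at random (p = 1/4)).
The decision matches the true state — no error.

Neither — the decision is correct.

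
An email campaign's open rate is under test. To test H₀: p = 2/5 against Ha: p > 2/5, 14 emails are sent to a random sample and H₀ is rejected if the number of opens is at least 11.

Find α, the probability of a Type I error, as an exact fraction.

23842816/6103515625

α = P(reject H₀ | H₀ true) = P(S ≥ 11 | p = 2/5), with S ~ Binomial(14, 2/5).
Adding the binomial terms for j = 11 through 14 with p = 2/5 yields 23842816/6103515625.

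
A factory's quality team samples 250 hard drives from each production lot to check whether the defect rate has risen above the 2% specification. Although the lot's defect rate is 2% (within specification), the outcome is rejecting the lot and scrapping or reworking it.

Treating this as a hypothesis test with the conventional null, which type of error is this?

The null hypothesis here is that the lot's defect rate is 2% (within specification).
'Rejecting the lot and scrapping or reworking it' corresponds to rejecting H₀.
H₀ was rejected but H₀ is true — a Type I error (false positive).

Type I error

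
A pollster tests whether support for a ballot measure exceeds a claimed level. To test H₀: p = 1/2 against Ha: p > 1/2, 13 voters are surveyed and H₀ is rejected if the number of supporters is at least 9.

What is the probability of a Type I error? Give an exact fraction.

The Type I error probability is α = P(S ≥ 9) computed under H₀, where S ~ Binomial(13, 1/2).
Summing the upper tail: (715 + 286 + 78 + 13 + 1) / 2^13 = 1093/8192.

1093/8192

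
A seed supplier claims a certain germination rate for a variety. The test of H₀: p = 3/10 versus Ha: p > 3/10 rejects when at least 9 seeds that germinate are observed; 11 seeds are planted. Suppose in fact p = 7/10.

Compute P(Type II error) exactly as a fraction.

2749038183/4000000000

A Type II error is failing to reject when Ha holds: with p = 7/10, β = P(Y ≤ 8).
Equivalently, β = 1 − P(Y ≥ 9) = 2749038183/4000000000.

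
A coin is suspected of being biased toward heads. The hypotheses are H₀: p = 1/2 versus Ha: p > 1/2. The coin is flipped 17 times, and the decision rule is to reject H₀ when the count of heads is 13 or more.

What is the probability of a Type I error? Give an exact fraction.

α = P(reject H₀ | H₀ true) = P(X ≥ 13 | p = 1/2), with X ~ Binomial(17, 1/2).
Summing the upper tail: (2380 + 680 + 136 + 17 + 1) / 2^17 = 3214/131072 = 1607/65536.

1607/65536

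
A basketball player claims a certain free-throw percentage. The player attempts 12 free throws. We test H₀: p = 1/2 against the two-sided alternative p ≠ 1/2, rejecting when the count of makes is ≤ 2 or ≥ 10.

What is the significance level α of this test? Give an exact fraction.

79/2048

The significance level is the null-hypothesis probability of the rejection region {≤2} ∪ {≥10}.
Each tail has probability (1 + 12 + 66)/4096; doubling gives α = 158/4096 = 79/2048.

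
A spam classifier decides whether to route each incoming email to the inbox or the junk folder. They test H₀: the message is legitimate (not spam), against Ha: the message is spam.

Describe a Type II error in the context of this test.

A Type II error would mean concluding that the message is legitimate (not spam) (or at least failing to establish that the message is spam) when in fact the message is spam.

A Type II error is failing to reject H₀ when H₀ is false.
Here that means delivering the message to the inbox when actually the message is spam.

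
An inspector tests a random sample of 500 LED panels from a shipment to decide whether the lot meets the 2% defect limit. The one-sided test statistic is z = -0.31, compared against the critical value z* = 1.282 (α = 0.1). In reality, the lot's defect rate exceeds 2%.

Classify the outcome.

Type II error

The conventional null hypothesis is that the lot's defect rate is 2% (within specification).
Since z = -0.31 ≤ z* = 1.282, H₀ is not rejected.
H₀ is false (actually the lot's defect rate exceeds 2%).
Failing to reject a false H₀ is a Type II error.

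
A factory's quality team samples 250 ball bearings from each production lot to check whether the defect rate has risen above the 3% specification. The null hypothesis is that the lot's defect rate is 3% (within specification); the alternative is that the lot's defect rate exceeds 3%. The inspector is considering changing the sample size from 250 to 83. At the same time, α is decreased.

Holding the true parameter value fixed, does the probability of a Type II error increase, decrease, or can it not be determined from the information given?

Reducing n widens both sampling distributions, so the test has less ability to distinguish Ha from H₀. A smaller α moves the rejection region further into the tail. With the alternative true, more outcomes now fall outside the rejection region, so failing to reject becomes more likely. Both changes push β in the same direction.

It increases.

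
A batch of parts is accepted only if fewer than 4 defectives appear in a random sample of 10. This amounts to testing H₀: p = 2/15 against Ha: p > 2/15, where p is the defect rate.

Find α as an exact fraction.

The significance level is the probability, assuming p = 2/15, of seeing 4 or more defectives in 10 draws.
α = 1 − P(Y ≤ 3) = 1 − 185672861803/192216796875 = 6543935072/192216796875.

6543935072/192216796875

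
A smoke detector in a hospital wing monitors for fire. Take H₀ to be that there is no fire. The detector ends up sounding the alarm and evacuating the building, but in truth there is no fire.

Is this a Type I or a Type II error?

'Sounding the alarm and evacuating the building' corresponds to rejecting H₀.
H₀ was rejected but H₀ is true — a Type I error (false positive).

Type I error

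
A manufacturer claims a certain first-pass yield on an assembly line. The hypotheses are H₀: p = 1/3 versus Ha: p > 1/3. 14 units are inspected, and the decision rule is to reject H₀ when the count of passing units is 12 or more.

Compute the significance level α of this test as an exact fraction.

131/1594323

α = P(reject H₀ | H₀ true) = P(Y ≥ 12 | p = 1/3), with Y ~ Binomial(14, 1/3).
Adding the binomial terms for j = 12 through 14 with p = 1/3 yields 131/1594323.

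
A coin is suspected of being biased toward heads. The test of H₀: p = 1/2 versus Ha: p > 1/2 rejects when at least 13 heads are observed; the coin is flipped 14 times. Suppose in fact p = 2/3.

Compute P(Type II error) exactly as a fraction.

4651897/4782969

A Type II error is failing to reject when Ha holds: with p = 2/3, β = P(Y ≤ 12).
Equivalently, β = 1 − P(Y ≥ 13) = 4651897/4782969.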